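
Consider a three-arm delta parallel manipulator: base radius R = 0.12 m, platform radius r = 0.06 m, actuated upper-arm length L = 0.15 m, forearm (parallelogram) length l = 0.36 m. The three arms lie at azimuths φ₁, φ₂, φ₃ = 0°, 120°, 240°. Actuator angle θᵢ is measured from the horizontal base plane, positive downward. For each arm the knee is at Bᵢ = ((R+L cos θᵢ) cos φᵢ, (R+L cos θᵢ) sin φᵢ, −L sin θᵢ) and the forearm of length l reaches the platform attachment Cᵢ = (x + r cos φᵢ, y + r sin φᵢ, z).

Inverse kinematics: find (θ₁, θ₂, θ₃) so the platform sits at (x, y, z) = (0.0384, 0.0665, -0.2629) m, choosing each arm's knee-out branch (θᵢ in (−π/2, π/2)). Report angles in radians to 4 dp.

φ1=0.0° → target in arm frame (0.0384, 0.0665)
  e−x'=0.0216;  (l²−L²−(e−x')²−y'²−z²)/2L = 0.1103
  γ=atan2(-0.2629,0.0216)=-1.4888;  ψ=arccos(0.4182)=1.1393;  θ1=γ+ψ≈-0.3495
rotate P by −φ2: (0.0384, -0.0665, -0.2629)
  e−x'=0.0216;  (l²−L²−(e−x')²−y'²−z²)/2L = 0.1103
  √(A²+B²)=0.2638;  θ2 = -1.4888+1.1393 ≈ -0.3494
φ3=240.0° → target in arm frame (-0.0768, 0.0000)
  A cos θ + B sin θ = C:  0.1368·cos θ + -0.2629·sin θ = 0.0642
  γ=atan2(-0.2629,0.1368)=-1.0910;  ψ=arccos(0.2168)=1.3523;  θ3=γ+ψ≈0.2613

θ₁ = -0.3495, θ₂ = -0.3494, θ₃ = 0.2613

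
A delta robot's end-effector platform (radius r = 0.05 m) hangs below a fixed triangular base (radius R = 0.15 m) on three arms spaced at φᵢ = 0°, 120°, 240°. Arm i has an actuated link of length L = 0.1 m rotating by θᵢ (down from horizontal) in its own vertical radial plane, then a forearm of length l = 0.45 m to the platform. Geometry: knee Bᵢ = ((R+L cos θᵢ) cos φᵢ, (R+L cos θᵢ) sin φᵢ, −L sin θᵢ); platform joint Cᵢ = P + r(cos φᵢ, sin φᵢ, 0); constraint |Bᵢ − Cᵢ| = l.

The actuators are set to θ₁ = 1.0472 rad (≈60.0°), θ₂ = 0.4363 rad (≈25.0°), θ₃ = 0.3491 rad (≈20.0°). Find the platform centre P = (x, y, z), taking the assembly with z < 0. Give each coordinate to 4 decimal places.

arm 1 at φ=0.0°: ρ1 = 0.1500;  centre 1 = (0.1500, 0.0000, -0.0866)
centre 2 = (0.1906·cos120.0°, 0.1906·sin120.0°, -0.0423) = (-0.0953, 0.1651, -0.0423)
φ3=240.0°: virtual centre (-0.0970, -0.1680, -0.0342), radius l
subtract pairs → two planes through P
linear system: -0.4906x+0.3302y = 0.0081−0.0887z; -0.4940x+-0.3360y = 0.0088−0.1048z
Cramer: x(z) = -0.0172+0.1964z;  y(z) = -0.0009+0.0232z
sphere 1 gives Az²+Bz+C=0 with A=1.0391, B=0.1075, C=-0.1671;  B²−4AC=0.7059;  roots -0.4560, 0.3525;  negative root z = -0.4560
x = -0.1067, y = -0.0115

(-0.1067, -0.0115, -0.4560)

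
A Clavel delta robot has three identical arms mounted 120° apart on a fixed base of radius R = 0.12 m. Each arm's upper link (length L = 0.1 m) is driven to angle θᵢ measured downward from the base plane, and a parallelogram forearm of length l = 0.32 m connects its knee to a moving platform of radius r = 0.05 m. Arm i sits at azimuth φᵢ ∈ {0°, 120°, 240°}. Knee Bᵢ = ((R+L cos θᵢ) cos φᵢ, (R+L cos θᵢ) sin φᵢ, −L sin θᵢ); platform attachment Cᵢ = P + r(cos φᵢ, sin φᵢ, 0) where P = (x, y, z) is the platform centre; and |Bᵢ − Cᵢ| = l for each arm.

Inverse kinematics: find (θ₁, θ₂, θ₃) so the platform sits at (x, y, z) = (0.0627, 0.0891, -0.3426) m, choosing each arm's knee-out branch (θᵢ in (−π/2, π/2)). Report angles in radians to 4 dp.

θ₁ = 0.5231, θ₂ = 0.6107, θ₃ = 1.3088

φ1=0.0° → target in arm frame (0.0627, 0.0891)
  e−x'=0.0073;  (l²−L²−(e−x')²−y'²−z²)/2L = -0.1648
  √(A²+B²)=0.3427;  θ1 = -1.5495+2.0726 ≈ 0.5231
arm 2 (φ=120.0°): x'=0.0458, y'=-0.0988
  A cos θ + B sin θ = C:  0.0242·cos θ + -0.3426·sin θ = -0.1767
  γ=atan2(-0.3426,0.0242)=-1.5003;  ψ=arccos(-0.5144)=2.1110;  θ2=γ+ψ≈0.6107
φ3=240.0° → target in arm frame (-0.1085, 0.0097)
  A=0.1785, B=-0.3426, C=(l²−L²−A²−y'²−z²)/(2L)=-0.2847
  γ=atan2(-0.3426,0.1785)=-1.0904;  ψ=arccos(-0.7369)=2.3993;  θ3=γ+ψ≈1.3088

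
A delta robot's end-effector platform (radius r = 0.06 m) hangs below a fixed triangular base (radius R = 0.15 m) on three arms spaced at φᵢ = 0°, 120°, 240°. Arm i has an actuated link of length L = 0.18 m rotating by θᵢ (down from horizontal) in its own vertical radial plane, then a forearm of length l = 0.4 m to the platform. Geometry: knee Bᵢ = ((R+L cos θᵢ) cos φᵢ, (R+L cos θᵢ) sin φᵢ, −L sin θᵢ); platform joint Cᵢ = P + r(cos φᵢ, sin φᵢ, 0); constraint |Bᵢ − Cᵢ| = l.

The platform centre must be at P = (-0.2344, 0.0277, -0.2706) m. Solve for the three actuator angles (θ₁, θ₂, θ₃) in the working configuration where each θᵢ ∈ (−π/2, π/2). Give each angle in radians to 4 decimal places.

θ₁ = 1.2219, θ₂ = -0.3488, θ₃ = -0.0873

φ1=0.0° → target in arm frame (-0.2344, 0.0277)
  A cos θ + B sin θ = C:  0.3244·cos θ + -0.2706·sin θ = -0.1434
  √(A²+B²)=0.4224;  θ1 = -0.6952+1.9172 ≈ 1.2219
rotate P by −φ2: (0.1412, 0.1891, -0.2706)
  e−x'=-0.0512;  (l²−L²−(e−x')²−y'²−z²)/2L = 0.0444
  θ2 = atan2(B,A) + arccos(C/0.2754) = -0.3488
φ3=240.0° → target in arm frame (0.0932, -0.2168)
  A=-0.0032, B=-0.2706, C=(l²−L²−A²−y'²−z²)/(2L)=0.0204
  γ=atan2(-0.2706,-0.0032)=-1.5827;  ψ=arccos(0.0754)=1.4954;  θ3=γ+ψ≈-0.0873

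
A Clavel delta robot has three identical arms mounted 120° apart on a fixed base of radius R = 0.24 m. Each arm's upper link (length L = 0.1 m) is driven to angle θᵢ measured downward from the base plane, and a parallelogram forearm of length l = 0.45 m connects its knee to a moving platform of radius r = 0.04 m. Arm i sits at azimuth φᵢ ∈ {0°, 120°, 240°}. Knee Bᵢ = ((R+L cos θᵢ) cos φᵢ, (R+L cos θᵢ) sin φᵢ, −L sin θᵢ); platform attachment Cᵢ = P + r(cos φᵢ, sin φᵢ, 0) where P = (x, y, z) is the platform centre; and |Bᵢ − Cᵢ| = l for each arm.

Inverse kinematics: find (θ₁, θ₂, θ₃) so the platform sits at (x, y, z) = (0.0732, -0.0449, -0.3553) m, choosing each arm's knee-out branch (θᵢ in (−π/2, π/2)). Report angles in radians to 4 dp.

φ1=0.0° → target in arm frame (0.0732, -0.0449)
  A=0.1268, B=-0.3553, C=(l²−L²−A²−y'²−z²)/(2L)=0.2408
  √(A²+B²)=0.3772;  θ1 = -1.2280+0.8784 ≈ -0.3496
rotate P by −φ2: (-0.0755, -0.0409, -0.3553)
  A cos θ + B sin θ = C:  0.2755·cos θ + -0.3553·sin θ = -0.0565
  θ2 = atan2(B,A) + arccos(C/0.4496) = 0.7856
rotate P by −φ3: (0.0023, 0.0858, -0.3553)
  A=0.1977, B=-0.3553, C=(l²−L²−A²−y'²−z²)/(2L)=0.0990
  γ=atan2(-0.3553,0.1977)=-1.0630;  ψ=arccos(0.2435)=1.3248;  θ3=γ+ψ≈0.2618

θ₁ = -0.3496, θ₂ = 0.7856, θ₃ = 0.2618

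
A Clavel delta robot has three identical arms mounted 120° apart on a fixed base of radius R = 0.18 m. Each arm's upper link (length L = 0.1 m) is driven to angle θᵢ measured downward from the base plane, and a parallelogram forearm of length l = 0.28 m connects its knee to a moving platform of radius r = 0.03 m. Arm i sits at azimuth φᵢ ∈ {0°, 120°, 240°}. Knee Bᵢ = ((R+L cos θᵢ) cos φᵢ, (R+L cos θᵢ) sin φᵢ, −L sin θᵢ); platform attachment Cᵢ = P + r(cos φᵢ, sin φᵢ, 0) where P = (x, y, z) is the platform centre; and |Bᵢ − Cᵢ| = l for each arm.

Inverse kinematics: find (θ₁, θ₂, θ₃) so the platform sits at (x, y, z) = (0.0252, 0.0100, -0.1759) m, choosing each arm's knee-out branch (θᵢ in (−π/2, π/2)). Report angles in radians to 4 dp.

θ₁ = 0.0877, θ₂ = 0.4362, θ₃ = 0.6115

arm 1 (φ=0.0°): x'=0.0252, y'=0.0100
  A=0.1248, B=-0.1759, C=(l²−L²−A²−y'²−z²)/(2L)=0.1089
  θ1 = atan2(B,A) + arccos(C/0.2157) = 0.0877
rotate P by −φ2: (-0.0039, -0.0268, -0.1759)
  e−x'=0.1539;  (l²−L²−(e−x')²−y'²−z²)/2L = 0.0652
  γ=atan2(-0.1759,0.1539)=-0.8519;  ψ=arccos(0.2790)=1.2881;  θ2=γ+ψ≈0.4362
arm 3 (φ=240.0°): x'=-0.0213, y'=0.0168
  e−x'=0.1713;  (l²−L²−(e−x')²−y'²−z²)/2L = 0.0392
  θ3 = atan2(B,A) + arccos(C/0.2455) = 0.6115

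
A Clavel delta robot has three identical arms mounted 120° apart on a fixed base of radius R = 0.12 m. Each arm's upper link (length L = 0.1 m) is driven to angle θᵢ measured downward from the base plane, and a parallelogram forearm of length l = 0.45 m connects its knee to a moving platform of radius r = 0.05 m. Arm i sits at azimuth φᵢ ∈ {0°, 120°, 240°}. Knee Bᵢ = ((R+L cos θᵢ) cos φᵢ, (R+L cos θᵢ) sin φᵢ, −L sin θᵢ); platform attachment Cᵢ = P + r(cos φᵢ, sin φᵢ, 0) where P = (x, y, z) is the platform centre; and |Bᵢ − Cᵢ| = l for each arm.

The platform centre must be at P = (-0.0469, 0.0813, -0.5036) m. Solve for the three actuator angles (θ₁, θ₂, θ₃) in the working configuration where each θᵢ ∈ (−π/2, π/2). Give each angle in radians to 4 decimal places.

arm 1 (φ=0.0°): x'=-0.0469, y'=0.0813
  A=0.1169, B=-0.5036, C=(l²−L²−A²−y'²−z²)/(2L)=-0.4069
  θ1 = atan2(B,A) + arccos(C/0.5170) = 1.1342
φ2=120.0° → target in arm frame (0.0939, 0.0000)
  e−x'=-0.0239;  (l²−L²−(e−x')²−y'²−z²)/2L = -0.3084
  θ2 = atan2(B,A) + arccos(C/0.5042) = 0.6109
φ3=240.0° → target in arm frame (-0.0470, -0.0813)
  A cos θ + B sin θ = C:  0.1170·cos θ + -0.5036·sin θ = -0.4070
  γ=atan2(-0.5036,0.1170)=-1.3426;  ψ=arccos(-0.7872)=2.4770;  θ3=γ+ψ≈1.1344

θ₁ = 1.1342, θ₂ = 0.6109, θ₃ = 1.1344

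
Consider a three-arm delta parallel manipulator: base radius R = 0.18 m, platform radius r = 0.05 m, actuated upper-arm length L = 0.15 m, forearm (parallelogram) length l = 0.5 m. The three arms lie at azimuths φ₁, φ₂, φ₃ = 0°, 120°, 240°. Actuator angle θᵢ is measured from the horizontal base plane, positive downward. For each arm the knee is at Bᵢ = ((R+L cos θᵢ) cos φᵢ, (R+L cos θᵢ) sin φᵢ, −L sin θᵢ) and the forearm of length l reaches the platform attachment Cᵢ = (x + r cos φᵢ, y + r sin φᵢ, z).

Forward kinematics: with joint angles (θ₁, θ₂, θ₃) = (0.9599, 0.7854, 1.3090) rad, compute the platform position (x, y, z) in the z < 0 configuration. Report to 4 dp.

(0.0186, 0.0902, -0.5733)

φ1=0.0°: virtual centre (0.2160, 0.0000, -0.1229), radius l
φ2=120.0°: virtual centre (-0.1180, 0.2044, -0.1061), radius l
φ3=240.0°: virtual centre (-0.0844, -0.1462, -0.1449), radius l
|O₂|²−|O₁|² = 0.0052;  |O₃|²−|O₁|² = -0.0123
plane₁₂: -0.6681x+0.4089y+0.0336z = 0.0052
Cramer: x(z) = 0.0079-0.0185z;  y(z) = 0.0257-0.1125z
quadratic in z: (1.0130)z²+(0.2477)z+(-0.1909)=0, √Δ=0.9138 → z ∈ {-0.5733, 0.3288}; z = -0.5733 (taking z<0)
x = 0.0186, y = 0.0902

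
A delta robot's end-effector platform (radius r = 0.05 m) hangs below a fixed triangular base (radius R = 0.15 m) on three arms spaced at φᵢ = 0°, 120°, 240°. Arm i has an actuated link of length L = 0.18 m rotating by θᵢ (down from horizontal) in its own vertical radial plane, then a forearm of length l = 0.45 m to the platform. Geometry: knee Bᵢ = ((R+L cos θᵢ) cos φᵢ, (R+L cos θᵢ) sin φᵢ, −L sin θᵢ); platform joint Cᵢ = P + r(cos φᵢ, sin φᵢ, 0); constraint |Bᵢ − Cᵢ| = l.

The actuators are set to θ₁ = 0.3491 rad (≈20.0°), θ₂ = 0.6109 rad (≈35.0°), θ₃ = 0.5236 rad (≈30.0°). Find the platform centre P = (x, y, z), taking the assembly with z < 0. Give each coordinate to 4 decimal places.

S1 = (0.2691·cos0.0°, 0.2691·sin0.0°, -0.0616) = (0.2691, 0.0000, -0.0616)
φ2=120.0°: virtual centre (-0.1237, 0.2143, -0.1032), radius l
φ3=240.0°: virtual centre (-0.1279, -0.2216, -0.0900), radius l
eliminate P² terms by subtracting sphere 1 from 2 and 3
linear system: -0.7857x+0.4286y = -0.0043−-0.0834z; -0.7942x+-0.4432y = -0.0027−-0.0569z
Cramer: x(z) = 0.0044-0.0890z;  y(z) = -0.0020+0.0313z
quadratic in z: (1.0089)z²+(0.1702)z+(-0.1286)=0, √Δ=0.7403 → z ∈ {-0.4512, 0.2826}; z = -0.4512 (taking z<0)
x = 0.0446, y = -0.0161

(0.0446, -0.0161, -0.4512)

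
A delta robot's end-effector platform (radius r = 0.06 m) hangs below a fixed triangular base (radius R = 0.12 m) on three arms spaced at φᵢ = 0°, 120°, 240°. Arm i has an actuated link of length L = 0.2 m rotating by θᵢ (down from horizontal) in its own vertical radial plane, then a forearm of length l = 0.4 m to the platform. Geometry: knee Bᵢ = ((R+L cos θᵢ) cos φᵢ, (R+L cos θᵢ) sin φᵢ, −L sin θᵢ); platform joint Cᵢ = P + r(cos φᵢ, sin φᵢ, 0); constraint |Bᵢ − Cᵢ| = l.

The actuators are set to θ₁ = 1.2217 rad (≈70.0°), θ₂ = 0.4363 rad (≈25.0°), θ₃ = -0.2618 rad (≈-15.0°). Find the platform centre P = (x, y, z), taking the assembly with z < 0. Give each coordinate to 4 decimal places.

φ1=0.0°: virtual centre (0.1284, 0.0000, -0.1879), radius l
arm 2 at φ=120.0°: e+L cos θ2 = 0.2413;  O2 = (-0.1206, 0.2089, -0.0845)
arm 3 at φ=240.0°: e+L cos θ3 = 0.2532;  O3 = (-0.1266, -0.2193, 0.0518)
subtract pairs → two planes through P
plane₁₂: -0.4981x+0.4179y+0.2068z = 0.0135
det = 0.4315;  x = -0.0283+0.6744z,  y = -0.0013+0.3089z
quadratic in z: (1.5502)z²+(0.1638)z+(-0.1001)=0, √Δ=0.8048 → z ∈ {-0.3124, 0.2068}; z = -0.3124 (taking z<0)
x = -0.2389, y = -0.0978

(-0.2389, -0.0978, -0.3124)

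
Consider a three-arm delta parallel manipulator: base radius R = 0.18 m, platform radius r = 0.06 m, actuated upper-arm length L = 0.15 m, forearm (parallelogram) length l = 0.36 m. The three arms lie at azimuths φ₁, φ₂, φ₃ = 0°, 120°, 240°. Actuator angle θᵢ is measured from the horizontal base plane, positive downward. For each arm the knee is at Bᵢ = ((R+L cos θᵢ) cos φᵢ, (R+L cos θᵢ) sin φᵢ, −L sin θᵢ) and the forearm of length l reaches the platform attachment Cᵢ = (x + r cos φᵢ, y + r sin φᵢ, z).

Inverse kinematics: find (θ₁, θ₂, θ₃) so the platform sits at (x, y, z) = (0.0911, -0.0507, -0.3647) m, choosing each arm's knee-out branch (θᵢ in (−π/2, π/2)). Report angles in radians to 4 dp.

rotate P by −φ1: (0.0911, -0.0507, -0.3647)
  e−x'=0.0289;  (l²−L²−(e−x')²−y'²−z²)/2L = -0.0977
  γ=atan2(-0.3647,0.0289)=-1.4917;  ψ=arccos(-0.2671)=1.8411;  θ1=γ+ψ≈0.3494
φ2=120.0° → target in arm frame (-0.0895, -0.0535)
  A cos θ + B sin θ = C:  0.2095·cos θ + -0.3647·sin θ = -0.2422
  θ2 = atan2(B,A) + arccos(C/0.4206) = 1.1349
φ3=240.0° → target in arm frame (-0.0016, 0.1042)
  A=0.1216, B=-0.3647, C=(l²−L²−A²−y'²−z²)/(2L)=-0.1719
  √(A²+B²)=0.3845;  θ3 = -1.2489+2.0344 ≈ 0.7855

θ₁ = 0.3494, θ₂ = 1.1349, θ₃ = 0.7855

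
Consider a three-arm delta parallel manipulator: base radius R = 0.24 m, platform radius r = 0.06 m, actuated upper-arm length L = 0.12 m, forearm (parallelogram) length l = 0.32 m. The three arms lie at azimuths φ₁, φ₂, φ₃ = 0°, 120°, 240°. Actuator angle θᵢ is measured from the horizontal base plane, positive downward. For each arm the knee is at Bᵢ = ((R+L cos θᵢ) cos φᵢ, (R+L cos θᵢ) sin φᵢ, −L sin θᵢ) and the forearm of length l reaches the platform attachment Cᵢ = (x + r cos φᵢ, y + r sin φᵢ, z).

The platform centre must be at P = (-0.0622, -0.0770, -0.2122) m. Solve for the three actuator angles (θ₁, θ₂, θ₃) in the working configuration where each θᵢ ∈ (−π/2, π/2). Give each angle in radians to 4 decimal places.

φ1=0.0° → target in arm frame (-0.0622, -0.0770)
  e−x'=0.2422;  (l²−L²−(e−x')²−y'²−z²)/2L = -0.0901
  √(A²+B²)=0.3220;  θ1 = -0.7195+1.8543 ≈ 1.1348
rotate P by −φ2: (-0.0356, 0.0924, -0.2122)
  e−x'=0.2156;  (l²−L²−(e−x')²−y'²−z²)/2L = -0.0502
  √(A²+B²)=0.3025;  θ2 = -0.7775+1.7374 ≈ 0.9599
rotate P by −φ3: (0.0978, -0.0154, -0.2122)
  A=0.0822, B=-0.2122, C=(l²−L²−A²−y'²−z²)/(2L)=0.1499
  √(A²+B²)=0.2276;  θ3 = -1.2012+0.8517 ≈ -0.3494

θ₁ = 1.1348, θ₂ = 0.9599, θ₃ = -0.3494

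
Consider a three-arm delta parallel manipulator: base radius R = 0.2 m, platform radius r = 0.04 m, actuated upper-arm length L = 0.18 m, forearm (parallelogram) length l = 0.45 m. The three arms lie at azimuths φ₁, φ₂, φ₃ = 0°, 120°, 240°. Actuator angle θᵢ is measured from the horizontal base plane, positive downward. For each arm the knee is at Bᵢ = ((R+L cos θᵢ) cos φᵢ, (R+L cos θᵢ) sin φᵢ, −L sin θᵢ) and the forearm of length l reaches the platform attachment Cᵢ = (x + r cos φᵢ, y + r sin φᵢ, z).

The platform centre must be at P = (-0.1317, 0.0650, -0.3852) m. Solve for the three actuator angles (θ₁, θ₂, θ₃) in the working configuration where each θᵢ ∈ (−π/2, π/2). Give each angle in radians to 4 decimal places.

θ₁ = 1.0472, θ₂ = -0.0001, θ₃ = 0.5233

φ1=0.0° → target in arm frame (-0.1317, 0.0650)
  A cos θ + B sin θ = C:  0.2917·cos θ + -0.3852·sin θ = -0.1878
  γ=atan2(-0.3852,0.2917)=-0.9227;  ψ=arccos(-0.3886)=1.9699;  θ1=γ+ψ≈1.0472
arm 2 (φ=120.0°): x'=0.1221, y'=0.0816
  e−x'=0.0379;  (l²−L²−(e−x')²−y'²−z²)/2L = 0.0379
  √(A²+B²)=0.3871;  θ2 = -1.4728+1.4728 ≈ -0.0001
φ3=240.0° → target in arm frame (0.0096, -0.1466)
  A=0.1504, B=-0.3852, C=(l²−L²−A²−y'²−z²)/(2L)=-0.0622
  γ=atan2(-0.3852,0.1504)=-1.1985;  ψ=arccos(-0.1504)=1.7218;  θ3=γ+ψ≈0.5233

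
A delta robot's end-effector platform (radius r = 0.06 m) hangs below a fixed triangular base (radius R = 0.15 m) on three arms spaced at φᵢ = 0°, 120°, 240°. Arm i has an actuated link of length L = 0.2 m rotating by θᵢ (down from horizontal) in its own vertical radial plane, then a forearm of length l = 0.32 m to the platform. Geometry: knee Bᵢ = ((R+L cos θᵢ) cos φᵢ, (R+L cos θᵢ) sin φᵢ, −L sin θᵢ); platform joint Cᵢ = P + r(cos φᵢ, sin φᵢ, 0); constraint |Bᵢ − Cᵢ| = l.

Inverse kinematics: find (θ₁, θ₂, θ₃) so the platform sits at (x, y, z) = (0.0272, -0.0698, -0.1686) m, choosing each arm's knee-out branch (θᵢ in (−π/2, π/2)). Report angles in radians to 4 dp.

θ₁ = -0.0006, θ₂ = 0.6980, θ₃ = -0.1743

arm 1 (φ=0.0°): x'=0.0272, y'=-0.0698
  A=0.0628, B=-0.1686, C=(l²−L²−A²−y'²−z²)/(2L)=0.0629
  √(A²+B²)=0.1799;  θ1 = -1.2142+1.2137 ≈ -0.0006
rotate P by −φ2: (-0.0740, 0.0113, -0.1686)
  A=0.1640, B=-0.1686, C=(l²−L²−A²−y'²−z²)/(2L)=0.0173
  θ2 = atan2(B,A) + arccos(C/0.2352) = 0.6980
φ3=240.0° → target in arm frame (0.0468, 0.0585)
  e−x'=0.0432;  (l²−L²−(e−x')²−y'²−z²)/2L = 0.0717
  √(A²+B²)=0.1740;  θ3 = -1.3202+1.1459 ≈ -0.1743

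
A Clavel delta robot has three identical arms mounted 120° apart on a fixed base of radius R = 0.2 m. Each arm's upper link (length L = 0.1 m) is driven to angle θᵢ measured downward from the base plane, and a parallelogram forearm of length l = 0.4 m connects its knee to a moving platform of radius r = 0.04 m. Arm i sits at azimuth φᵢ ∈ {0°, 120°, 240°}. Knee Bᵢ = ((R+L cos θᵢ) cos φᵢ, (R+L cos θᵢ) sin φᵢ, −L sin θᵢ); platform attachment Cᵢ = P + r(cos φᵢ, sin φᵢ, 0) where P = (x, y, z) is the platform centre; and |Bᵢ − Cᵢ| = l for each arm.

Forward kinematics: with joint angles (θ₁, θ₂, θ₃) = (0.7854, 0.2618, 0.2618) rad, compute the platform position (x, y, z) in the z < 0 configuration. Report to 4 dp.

arm 1 at φ=0.0°: e+L cos θ1 = 0.2307;  S1 = (0.2307, 0.0000, -0.0707)
arm 2 at φ=120.0°: e+L cos θ2 = 0.2566;  S2 = (-0.1283, 0.2222, -0.0259)
arm 3 at φ=240.0°: e+L cos θ3 = 0.2566;  S3 = (-0.1283, -0.2222, -0.0259)
subtract pairs → two planes through P
linear system: -0.7180x+0.4444y = 0.0083−0.0897z; -0.7180x+-0.4444y = 0.0083−0.0897z
det = 0.6382;  x = -0.0115+0.1249z,  y = 0.0000+0.0000z
into |P−S₁|² = l²: 1.0156z² + 0.0809z + -0.0963 = 0;  Δ = 0.3978;  z = -0.3504 or 0.2707 → z<0 root = -0.3504
x = -0.0553, y = 0.0000

(-0.0553, 0.0000, -0.3504)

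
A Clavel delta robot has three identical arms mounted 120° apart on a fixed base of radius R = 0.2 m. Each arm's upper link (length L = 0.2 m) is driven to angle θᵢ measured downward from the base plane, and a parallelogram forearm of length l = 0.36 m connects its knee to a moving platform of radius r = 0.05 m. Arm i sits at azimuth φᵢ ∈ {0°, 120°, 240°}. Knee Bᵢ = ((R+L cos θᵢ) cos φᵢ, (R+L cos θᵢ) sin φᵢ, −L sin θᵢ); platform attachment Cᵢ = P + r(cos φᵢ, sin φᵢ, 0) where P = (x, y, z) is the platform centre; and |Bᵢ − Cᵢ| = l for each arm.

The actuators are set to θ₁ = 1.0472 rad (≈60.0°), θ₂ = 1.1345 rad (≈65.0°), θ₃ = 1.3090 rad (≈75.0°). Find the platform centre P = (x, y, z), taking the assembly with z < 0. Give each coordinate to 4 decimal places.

(0.0324, 0.0289, -0.4585)

arm 1 at φ=0.0°: ρ1 = 0.2500;  S1 = (0.2500, 0.0000, -0.1732)
S2 = (0.2345·cos120.0°, 0.2345·sin120.0°, -0.1813) = (-0.1173, 0.2031, -0.1813)
φ3=240.0°: virtual centre (-0.1009, -0.1747, -0.1932), radius l
|S₂|²−|S₁|² = -0.0046;  |S₃|²−|S₁|² = -0.0145
linear system: -0.7345x+0.4062y = -0.0046−-0.0161z; -0.7018x+-0.3495y = -0.0145−-0.0400z
det = 0.5417;  x = 0.0138+-0.0404z,  y = 0.0136+-0.0333z
quadratic in z: (1.0027)z²+(0.3646)z+(-0.0436)=0, √Δ=0.5550 → z ∈ {-0.4585, 0.0949}; z = -0.4585 (taking z<0)
x = 0.0324, y = 0.0289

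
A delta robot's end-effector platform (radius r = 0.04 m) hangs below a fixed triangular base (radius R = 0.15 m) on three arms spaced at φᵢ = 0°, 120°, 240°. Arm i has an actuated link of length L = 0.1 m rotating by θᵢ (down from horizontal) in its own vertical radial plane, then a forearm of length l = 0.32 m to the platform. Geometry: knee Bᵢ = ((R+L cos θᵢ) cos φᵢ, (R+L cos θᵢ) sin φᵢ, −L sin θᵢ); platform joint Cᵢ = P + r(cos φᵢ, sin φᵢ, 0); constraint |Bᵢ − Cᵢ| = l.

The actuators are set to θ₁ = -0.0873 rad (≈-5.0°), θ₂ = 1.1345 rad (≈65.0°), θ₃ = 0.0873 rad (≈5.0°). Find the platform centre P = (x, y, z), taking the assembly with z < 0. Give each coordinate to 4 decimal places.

S1 = (0.2096·cos0.0°, 0.2096·sin0.0°, 0.0087) = (0.2096, 0.0000, 0.0087)
arm 2 at φ=120.0°: (R−r)+L cos θ2 = 0.1523;  S2 = (-0.0761, 0.1319, -0.0906)
arm 3 at φ=240.0°: (R−r)+L cos θ3 = 0.2096;  S3 = (-0.1048, -0.1815, -0.0087)
subtract pairs → two planes through P
linear system: -0.5715x+0.2637y = -0.0126−-0.1987z; -0.6289x+-0.3631y = 0.0000−-0.0349z
det = 0.3733;  x = 0.0123+-0.2179z,  y = -0.0213+0.2813z
sphere 1 gives Az²+Bz+C=0 with A=1.1266, B=0.0566, C=-0.0629;  B²−4AC=0.2868;  roots -0.2628, 0.2125;  negative root z = -0.2628
x = 0.0695, y = -0.0952

(0.0695, -0.0952, -0.2628)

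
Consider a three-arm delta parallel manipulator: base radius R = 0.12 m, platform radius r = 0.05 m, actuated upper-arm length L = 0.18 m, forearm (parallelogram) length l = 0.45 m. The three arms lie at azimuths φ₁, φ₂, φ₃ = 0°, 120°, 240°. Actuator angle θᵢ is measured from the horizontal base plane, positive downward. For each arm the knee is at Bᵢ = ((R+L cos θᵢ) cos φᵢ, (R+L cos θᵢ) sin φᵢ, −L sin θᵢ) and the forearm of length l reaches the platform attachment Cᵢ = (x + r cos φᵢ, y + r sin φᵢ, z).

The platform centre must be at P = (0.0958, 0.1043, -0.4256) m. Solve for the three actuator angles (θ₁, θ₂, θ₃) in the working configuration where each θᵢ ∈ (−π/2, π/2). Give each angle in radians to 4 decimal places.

arm 1 (φ=0.0°): x'=0.0958, y'=0.1043
  A=-0.0258, B=-0.4256, C=(l²−L²−A²−y'²−z²)/(2L)=-0.0627
  θ1 = atan2(B,A) + arccos(C/0.4264) = 0.0871
rotate P by −φ2: (0.0424, -0.1351, -0.4256)
  A cos θ + B sin θ = C:  0.0276·cos θ + -0.4256·sin θ = -0.0835
  θ2 = atan2(B,A) + arccos(C/0.4265) = 0.2617
φ3=240.0° → target in arm frame (-0.1382, 0.0308)
  A cos θ + B sin θ = C:  0.2082·cos θ + -0.4256·sin θ = -0.1537
  θ3 = atan2(B,A) + arccos(C/0.4738) = 0.7855

θ₁ = 0.0871, θ₂ = 0.2617, θ₃ = 0.7855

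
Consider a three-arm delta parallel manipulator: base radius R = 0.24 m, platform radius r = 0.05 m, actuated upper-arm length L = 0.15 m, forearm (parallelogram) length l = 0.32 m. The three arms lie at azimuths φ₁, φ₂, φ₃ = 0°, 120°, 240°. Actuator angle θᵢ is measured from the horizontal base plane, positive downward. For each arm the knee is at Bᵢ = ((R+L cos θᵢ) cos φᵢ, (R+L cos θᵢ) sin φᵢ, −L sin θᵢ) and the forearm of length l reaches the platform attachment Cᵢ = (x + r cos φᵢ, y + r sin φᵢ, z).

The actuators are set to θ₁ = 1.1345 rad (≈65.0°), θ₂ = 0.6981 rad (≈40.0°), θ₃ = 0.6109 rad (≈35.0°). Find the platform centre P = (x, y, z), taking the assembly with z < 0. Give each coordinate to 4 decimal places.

arm 1 at φ=0.0°: e+L cos θ1 = 0.2534;  S1 = (0.2534, 0.0000, -0.1359)
φ2=120.0°: virtual centre (-0.1525, 0.2641, -0.0964), radius l
S3 = (0.3129·cos240.0°, 0.3129·sin240.0°, -0.0860) = (-0.1564, -0.2710, -0.0860)
subtract pairs → two planes through P
plane₁₂: -0.8117x+0.5281y+0.0791z = 0.0196
Cramer: x(z) = -0.0258+0.1095z;  y(z) = -0.0026+0.0186z
sphere 1 gives Az²+Bz+C=0 with A=1.0123, B=0.2107, C=-0.0059;  B²−4AC=0.0685;  roots -0.2333, 0.0252;  negative root z = -0.2333
x = -0.0514, y = -0.0070

(-0.0514, -0.0070, -0.2333)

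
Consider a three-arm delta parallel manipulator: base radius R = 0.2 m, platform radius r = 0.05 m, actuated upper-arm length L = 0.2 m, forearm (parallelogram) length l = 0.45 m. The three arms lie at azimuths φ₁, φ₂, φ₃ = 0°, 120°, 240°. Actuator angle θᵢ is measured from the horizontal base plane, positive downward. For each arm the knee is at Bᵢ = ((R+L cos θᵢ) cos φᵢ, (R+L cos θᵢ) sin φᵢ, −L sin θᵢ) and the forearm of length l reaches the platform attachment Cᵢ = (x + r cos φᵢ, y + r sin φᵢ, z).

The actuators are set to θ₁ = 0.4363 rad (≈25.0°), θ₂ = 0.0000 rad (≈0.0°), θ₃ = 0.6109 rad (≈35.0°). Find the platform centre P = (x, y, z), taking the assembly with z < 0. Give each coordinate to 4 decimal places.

S1 = (0.3313·cos0.0°, 0.3313·sin0.0°, -0.0845) = (0.3313, 0.0000, -0.0845)
φ2=120.0°: virtual centre (-0.1750, 0.3031, 0.0000), radius l
φ3=240.0°: virtual centre (-0.1569, -0.2718, -0.1147), radius l
subtract pairs → two planes through P
[-1.0125 0.6062 0.1690]·P = 0.0056;  [-0.9764 -0.5436 -0.0604]·P = -0.0052
det = 1.1423;  x = 0.0001+0.0484z,  y = 0.0094+-0.1980z
sphere 1 gives Az²+Bz+C=0 with A=1.0416, B=0.1333, C=-0.0856;  B²−4AC=0.3744;  roots -0.3577, 0.2298;  negative root z = -0.3577
x = -0.0172, y = 0.0803

(-0.0172, 0.0803, -0.3577)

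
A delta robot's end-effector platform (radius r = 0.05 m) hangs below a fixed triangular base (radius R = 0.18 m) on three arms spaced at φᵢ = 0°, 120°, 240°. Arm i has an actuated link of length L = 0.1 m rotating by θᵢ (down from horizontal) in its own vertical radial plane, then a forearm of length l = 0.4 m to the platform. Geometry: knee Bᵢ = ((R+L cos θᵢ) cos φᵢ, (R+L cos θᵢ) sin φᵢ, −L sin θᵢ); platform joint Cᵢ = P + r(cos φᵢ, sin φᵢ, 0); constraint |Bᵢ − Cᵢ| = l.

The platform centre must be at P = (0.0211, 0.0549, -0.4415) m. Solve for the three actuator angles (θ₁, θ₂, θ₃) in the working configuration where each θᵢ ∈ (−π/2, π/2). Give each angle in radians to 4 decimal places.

arm 1 (φ=0.0°): x'=0.0211, y'=0.0549
  e−x'=0.1089;  (l²−L²−(e−x')²−y'²−z²)/2L = -0.2990
  √(A²+B²)=0.4547;  θ1 = -1.3290+2.2883 ≈ 0.9593
rotate P by −φ2: (0.0370, -0.0457, -0.4415)
  e−x'=0.0930;  (l²−L²−(e−x')²−y'²−z²)/2L = -0.2783
  γ=atan2(-0.4415,0.0930)=-1.3632;  ψ=arccos(-0.6168)=2.2355;  θ2=γ+ψ≈0.8723
rotate P by −φ3: (-0.0581, -0.0092, -0.4415)
  A cos θ + B sin θ = C:  0.1881·cos θ + -0.4415·sin θ = -0.4019
  γ=atan2(-0.4415,0.1881)=-1.1680;  ψ=arccos(-0.8375)=2.5635;  θ3=γ+ψ≈1.3955

θ₁ = 0.9593, θ₂ = 0.8723, θ₃ = 1.3955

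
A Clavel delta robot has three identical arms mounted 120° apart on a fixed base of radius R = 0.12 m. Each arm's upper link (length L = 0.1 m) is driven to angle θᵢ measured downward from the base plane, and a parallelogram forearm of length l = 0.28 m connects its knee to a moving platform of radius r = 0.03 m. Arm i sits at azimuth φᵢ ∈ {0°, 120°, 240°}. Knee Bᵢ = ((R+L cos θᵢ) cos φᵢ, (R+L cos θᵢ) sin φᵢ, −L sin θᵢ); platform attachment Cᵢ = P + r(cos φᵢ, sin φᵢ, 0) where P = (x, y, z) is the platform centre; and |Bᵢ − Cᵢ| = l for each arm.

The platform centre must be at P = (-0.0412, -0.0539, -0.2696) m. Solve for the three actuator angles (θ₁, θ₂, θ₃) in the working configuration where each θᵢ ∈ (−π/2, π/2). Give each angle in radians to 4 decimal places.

arm 1 (φ=0.0°): x'=-0.0412, y'=-0.0539
  A=0.1312, B=-0.2696, C=(l²−L²−A²−y'²−z²)/(2L)=-0.1220
  √(A²+B²)=0.2998;  θ1 = -1.1179+1.9899 ≈ 0.8720
rotate P by −φ2: (-0.0261, 0.0626, -0.2696)
  A cos θ + B sin θ = C:  0.1161·cos θ + -0.2696·sin θ = -0.1084
  √(A²+B²)=0.2935;  θ2 = -1.1642+1.9491 ≈ 0.7848
φ3=240.0° → target in arm frame (0.0673, -0.0087)
  A=0.0227, B=-0.2696, C=(l²−L²−A²−y'²−z²)/(2L)=-0.0244
  √(A²+B²)=0.2706;  θ3 = -1.4867+1.6610 ≈ 0.1743

θ₁ = 0.8720, θ₂ = 0.7848, θ₃ = 0.1743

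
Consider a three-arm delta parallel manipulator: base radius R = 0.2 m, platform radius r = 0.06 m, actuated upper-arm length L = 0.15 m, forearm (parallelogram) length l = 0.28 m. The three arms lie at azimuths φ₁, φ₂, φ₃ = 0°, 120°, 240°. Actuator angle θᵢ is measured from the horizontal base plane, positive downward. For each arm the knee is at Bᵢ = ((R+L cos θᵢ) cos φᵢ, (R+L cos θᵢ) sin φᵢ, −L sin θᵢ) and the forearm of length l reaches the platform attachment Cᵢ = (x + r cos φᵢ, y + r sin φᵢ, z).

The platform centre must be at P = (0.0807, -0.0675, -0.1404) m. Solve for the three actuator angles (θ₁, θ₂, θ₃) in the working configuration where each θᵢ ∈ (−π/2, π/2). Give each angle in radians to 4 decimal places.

θ₁ = -0.2626, θ₂ = 1.3091, θ₃ = 0.5240

rotate P by −φ1: (0.0807, -0.0675, -0.1404)
  A cos θ + B sin θ = C:  0.0593·cos θ + -0.1404·sin θ = 0.0937
  √(A²+B²)=0.1524;  θ1 = -1.1712+0.9085 ≈ -0.2626
arm 2 (φ=120.0°): x'=-0.0988, y'=-0.0361
  e−x'=0.2388;  (l²−L²−(e−x')²−y'²−z²)/2L = -0.0738
  √(A²+B²)=0.2770;  θ2 = -0.5315+1.8405 ≈ 1.3091
arm 3 (φ=240.0°): x'=0.0181, y'=0.1036
  A cos θ + B sin θ = C:  0.1219·cos θ + -0.1404·sin θ = 0.0353
  √(A²+B²)=0.1859;  θ3 = -0.8558+1.3798 ≈ 0.5240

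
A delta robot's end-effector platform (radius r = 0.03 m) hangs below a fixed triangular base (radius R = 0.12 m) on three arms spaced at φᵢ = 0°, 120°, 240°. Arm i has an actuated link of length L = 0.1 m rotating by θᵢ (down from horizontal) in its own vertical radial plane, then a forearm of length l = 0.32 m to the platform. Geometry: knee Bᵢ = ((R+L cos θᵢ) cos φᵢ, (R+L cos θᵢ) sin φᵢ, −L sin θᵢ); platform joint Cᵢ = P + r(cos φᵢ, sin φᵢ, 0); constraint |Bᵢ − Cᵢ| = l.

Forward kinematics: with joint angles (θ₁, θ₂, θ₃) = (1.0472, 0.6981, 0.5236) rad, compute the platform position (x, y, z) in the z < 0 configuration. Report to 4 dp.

centre 1 = (0.1400·cos0.0°, 0.1400·sin0.0°, -0.0866) = (0.1400, 0.0000, -0.0866)
φ2=120.0°: virtual centre (-0.0833, 0.1443, -0.0643), radius l
φ3=240.0°: virtual centre (-0.0883, -0.1529, -0.0500), radius l
|centre ₂|²−|centre ₁|² = 0.0048;  |centre ₃|²−|centre ₁|² = 0.0066
plane₁₂: -0.4466x+0.2886y+0.0447z = 0.0048
Cramer: x(z) = -0.0125+0.1296z;  y(z) = -0.0028+0.0459z
sphere 1 gives Az²+Bz+C=0 with A=1.0189, B=0.1334, C=-0.0716;  B²−4AC=0.3097;  roots -0.3386, 0.2076;  negative root z = -0.3386
x = -0.0564, y = -0.0183

(-0.0564, -0.0183, -0.3386)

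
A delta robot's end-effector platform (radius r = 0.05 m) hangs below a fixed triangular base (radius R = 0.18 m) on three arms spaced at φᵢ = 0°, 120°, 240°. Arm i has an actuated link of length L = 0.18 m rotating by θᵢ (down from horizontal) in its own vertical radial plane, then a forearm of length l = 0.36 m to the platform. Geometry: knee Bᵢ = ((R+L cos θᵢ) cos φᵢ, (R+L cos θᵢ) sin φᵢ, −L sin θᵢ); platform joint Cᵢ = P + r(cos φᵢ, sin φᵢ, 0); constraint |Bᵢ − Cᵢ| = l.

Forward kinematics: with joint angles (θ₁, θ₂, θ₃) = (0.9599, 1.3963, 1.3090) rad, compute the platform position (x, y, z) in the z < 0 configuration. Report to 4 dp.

φ1=0.0°: virtual centre (0.2332, 0.0000, -0.1474), radius l
O2 = (0.1613·cos120.0°, 0.1613·sin120.0°, -0.1773) = (-0.0806, 0.1396, -0.1773)
arm 3 at φ=240.0°: e+L cos θ3 = 0.1766;  O3 = (-0.0883, -0.1529, -0.1739)
|O₂|²−|O₁|² = -0.0187;  |O₃|²−|O₁|² = -0.0147
[-0.6277 0.2793 -0.0596]·P = -0.0187;  [-0.6431 -0.3059 -0.0528]·P = -0.0147
det = 0.3716;  x = 0.0265+-0.0888z,  y = -0.0075+0.0139z
into |P−O₁|² = l²: 1.0081z² + 0.3314z + -0.0651 = 0;  Δ = 0.3721;  z = -0.4669 or 0.1382 → z<0 root = -0.4669
x = 0.0679, y = -0.0140

(0.0679, -0.0140, -0.4669)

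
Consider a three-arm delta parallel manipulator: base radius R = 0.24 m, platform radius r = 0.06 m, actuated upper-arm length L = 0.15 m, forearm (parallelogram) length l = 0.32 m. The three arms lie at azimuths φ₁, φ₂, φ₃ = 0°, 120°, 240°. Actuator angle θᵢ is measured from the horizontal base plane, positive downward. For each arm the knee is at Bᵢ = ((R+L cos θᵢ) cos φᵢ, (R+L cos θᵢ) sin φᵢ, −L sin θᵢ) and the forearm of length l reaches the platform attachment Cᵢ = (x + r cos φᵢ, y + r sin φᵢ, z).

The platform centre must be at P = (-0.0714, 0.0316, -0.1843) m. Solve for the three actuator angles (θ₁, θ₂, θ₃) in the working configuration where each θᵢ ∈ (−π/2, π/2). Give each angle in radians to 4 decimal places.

φ1=0.0° → target in arm frame (-0.0714, 0.0316)
  A cos θ + B sin θ = C:  0.2514·cos θ + -0.1843·sin θ = -0.0609
  √(A²+B²)=0.3117;  θ1 = -0.6326+1.7674 ≈ 1.1348
φ2=120.0° → target in arm frame (0.0631, 0.0460)
  e−x'=0.1169;  (l²−L²−(e−x')²−y'²−z²)/2L = 0.1005
  √(A²+B²)=0.2183;  θ2 = -1.0054+1.0925 ≈ 0.0870
arm 3 (φ=240.0°): x'=0.0083, y'=-0.0776
  A cos θ + B sin θ = C:  0.1717·cos θ + -0.1843·sin θ = 0.0348
  θ3 = atan2(B,A) + arccos(C/0.2519) = 0.6113

θ₁ = 1.1348, θ₂ = 0.0870, θ₃ = 0.6113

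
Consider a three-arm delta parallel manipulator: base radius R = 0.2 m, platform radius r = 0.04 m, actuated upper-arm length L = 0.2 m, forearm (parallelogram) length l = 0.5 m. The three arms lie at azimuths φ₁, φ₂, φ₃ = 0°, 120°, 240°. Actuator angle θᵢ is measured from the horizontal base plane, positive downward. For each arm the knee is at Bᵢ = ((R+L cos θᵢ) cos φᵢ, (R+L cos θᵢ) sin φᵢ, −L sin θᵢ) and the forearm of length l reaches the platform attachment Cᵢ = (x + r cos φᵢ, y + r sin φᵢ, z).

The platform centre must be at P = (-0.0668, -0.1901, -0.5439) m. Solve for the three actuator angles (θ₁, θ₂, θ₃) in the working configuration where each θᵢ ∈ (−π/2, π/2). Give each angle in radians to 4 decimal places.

θ₁ = 1.2217, θ₂ = 1.3962, θ₃ = 0.3488

rotate P by −φ1: (-0.0668, -0.1901, -0.5439)
  A=0.2268, B=-0.5439, C=(l²−L²−A²−y'²−z²)/(2L)=-0.4335
  √(A²+B²)=0.5893;  θ1 = -1.1757+2.3974 ≈ 1.2217
φ2=120.0° → target in arm frame (-0.1312, 0.1529)
  A cos θ + B sin θ = C:  0.2912·cos θ + -0.5439·sin θ = -0.4851
  √(A²+B²)=0.6170;  θ2 = -1.0792+2.4754 ≈ 1.3962
rotate P by −φ3: (0.1980, 0.0372, -0.5439)
  e−x'=-0.0380;  (l²−L²−(e−x')²−y'²−z²)/2L = -0.2216
  √(A²+B²)=0.5452;  θ3 = -1.6406+1.9894 ≈ 0.3488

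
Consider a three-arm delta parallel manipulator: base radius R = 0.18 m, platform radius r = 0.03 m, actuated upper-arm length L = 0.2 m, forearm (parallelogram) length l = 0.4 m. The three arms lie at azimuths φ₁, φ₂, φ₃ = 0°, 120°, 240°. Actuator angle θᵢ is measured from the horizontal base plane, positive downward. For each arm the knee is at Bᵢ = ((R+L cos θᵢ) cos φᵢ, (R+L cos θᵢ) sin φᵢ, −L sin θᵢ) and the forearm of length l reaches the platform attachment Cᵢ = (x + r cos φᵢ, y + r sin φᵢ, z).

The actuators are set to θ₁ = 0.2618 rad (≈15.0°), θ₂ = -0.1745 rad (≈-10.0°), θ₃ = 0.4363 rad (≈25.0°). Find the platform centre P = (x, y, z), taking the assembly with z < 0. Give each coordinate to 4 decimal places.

φ1=0.0°: virtual centre (0.3432, 0.0000, -0.0518), radius l
arm 2 at φ=120.0°: (R−r)+L cos θ2 = 0.3470;  S2 = (-0.1735, 0.3005, 0.0347)
φ3=240.0°: virtual centre (-0.1656, -0.2869, -0.0845), radius l
eliminate P² terms by subtracting sphere 1 from 2 and 3
plane₁₂: -1.0333x+0.6010y+0.1730z = 0.0011
Cramer: x(z) = 0.0012+0.0497z;  y(z) = 0.0040-0.2023z
sphere 1 gives Az²+Bz+C=0 with A=1.0434, B=0.0679, C=-0.0404;  B²−4AC=0.1731;  roots -0.2319, 0.1669;  negative root z = -0.2319
x = -0.0103, y = 0.0510

(-0.0103, 0.0510, -0.2319)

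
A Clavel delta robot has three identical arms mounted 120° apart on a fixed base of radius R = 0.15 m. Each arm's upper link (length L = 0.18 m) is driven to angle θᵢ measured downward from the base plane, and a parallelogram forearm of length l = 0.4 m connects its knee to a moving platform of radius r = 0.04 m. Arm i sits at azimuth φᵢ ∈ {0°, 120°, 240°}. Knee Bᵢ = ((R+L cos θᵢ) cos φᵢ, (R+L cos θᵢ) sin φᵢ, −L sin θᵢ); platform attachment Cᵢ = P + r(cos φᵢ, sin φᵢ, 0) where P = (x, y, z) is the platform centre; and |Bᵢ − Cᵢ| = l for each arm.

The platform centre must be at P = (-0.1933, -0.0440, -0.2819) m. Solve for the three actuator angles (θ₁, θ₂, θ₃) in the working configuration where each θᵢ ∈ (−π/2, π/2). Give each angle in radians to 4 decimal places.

θ₁ = 1.1342, θ₂ = 0.0872, θ₃ = -0.3495

arm 1 (φ=0.0°): x'=-0.1933, y'=-0.0440
  A=0.3033, B=-0.2819, C=(l²−L²−A²−y'²−z²)/(2L)=-0.1272
  √(A²+B²)=0.4141;  θ1 = -0.7488+1.8831 ≈ 1.1342
arm 2 (φ=120.0°): x'=0.0585, y'=0.1894
  e−x'=0.0515;  (l²−L²−(e−x')²−y'²−z²)/2L = 0.0267
  γ=atan2(-0.2819,0.0515)=-1.3903;  ψ=arccos(0.0932)=1.4775;  θ2=γ+ψ≈0.0872
arm 3 (φ=240.0°): x'=0.1348, y'=-0.1454
  A=-0.0248, B=-0.2819, C=(l²−L²−A²−y'²−z²)/(2L)=0.0733
  θ3 = atan2(B,A) + arccos(C/0.2830) = -0.3495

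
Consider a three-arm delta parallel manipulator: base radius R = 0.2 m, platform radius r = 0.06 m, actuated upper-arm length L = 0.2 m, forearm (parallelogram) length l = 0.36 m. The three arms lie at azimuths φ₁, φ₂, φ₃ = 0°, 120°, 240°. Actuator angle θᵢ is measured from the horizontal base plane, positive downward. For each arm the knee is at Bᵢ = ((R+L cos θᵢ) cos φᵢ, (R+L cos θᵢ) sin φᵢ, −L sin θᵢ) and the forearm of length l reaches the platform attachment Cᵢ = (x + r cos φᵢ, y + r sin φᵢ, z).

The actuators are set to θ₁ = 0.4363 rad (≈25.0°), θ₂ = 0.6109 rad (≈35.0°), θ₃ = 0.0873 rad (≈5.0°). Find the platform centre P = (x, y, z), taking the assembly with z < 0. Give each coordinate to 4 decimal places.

(-0.0071, -0.0478, -0.2241)

φ1=0.0°: virtual centre (0.3213, 0.0000, -0.0845), radius l
arm 2 at φ=120.0°: e+L cos θ2 = 0.3038;  S2 = (-0.1519, 0.2631, -0.1147)
arm 3 at φ=240.0°: e+L cos θ3 = 0.3392;  S3 = (-0.1696, -0.2938, -0.0174)
subtract pairs → two planes through P
linear system: -0.9464x+0.5262y = -0.0049−-0.0604z; -0.9818x+-0.5876y = 0.0050−0.1342z
Cramer: x(z) = 0.0002+0.0327z;  y(z) = -0.0089+0.1736z
quadratic in z: (1.0312)z²+(0.1449)z+(-0.0193)=0, √Δ=0.3172 → z ∈ {-0.2241, 0.0835}; z = -0.2241 (taking z<0)
x = -0.0071, y = -0.0478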